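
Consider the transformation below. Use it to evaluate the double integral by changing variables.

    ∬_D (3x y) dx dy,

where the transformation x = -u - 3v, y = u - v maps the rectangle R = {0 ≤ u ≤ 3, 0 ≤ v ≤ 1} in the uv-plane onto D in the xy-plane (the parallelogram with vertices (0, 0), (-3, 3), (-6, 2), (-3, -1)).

Compute the Jacobian determinant of (x, y) with respect to (u, v):

    ∂(x,y)/∂(u,v) = | -1  -3 | = (-1)(-1) - (-3)(1) = 4.
                   | 1  -1 |

Its absolute value is |J| = 4 (the area scaling factor).

Substituting x = -u - 3v, y = u - v into the integrand,

    3x y → -3u^2 - 6u v + 9v^2,

so the integral becomes

    ∬_R (-3u^2 - 6u v + 9v^2) · |J| du dv = ∫_0^3 ∫_0^1 (-12u^2 - 24u v + 36v^2) dv du.

Inner (v): -12u^2 - 12u + 12.
Outer (u): -126.

Therefore ∬_D (3x y) dx dy = -126.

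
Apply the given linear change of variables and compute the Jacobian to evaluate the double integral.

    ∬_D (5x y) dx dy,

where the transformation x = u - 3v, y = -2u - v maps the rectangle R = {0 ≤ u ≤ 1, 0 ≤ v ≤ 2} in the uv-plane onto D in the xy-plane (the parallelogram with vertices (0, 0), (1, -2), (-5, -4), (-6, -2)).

Compute the Jacobian determinant of (x, y) with respect to (u, v):

    ∂(x,y)/∂(u,v) = | 1  -3 | = (1)(-1) - (-3)(-2) = -7.
                   | -2  -1 |

Its absolute value is |J| = 7 (the area scaling factor).

Substituting x = u - 3v, y = -2u - v into the integrand,

    5x y → -10u^2 + 25u v + 15v^2,

so the integral becomes

    ∬_R (-10u^2 + 25u v + 15v^2) · |J| du dv = ∫_0^1 ∫_0^2 (-70u^2 + 175u v + 105v^2) dv du.

Inner (v): -140u^2 + 350u + 280.
Outer (u): 1225/3.

Therefore ∬_D (5x y) dx dy = 1225/3.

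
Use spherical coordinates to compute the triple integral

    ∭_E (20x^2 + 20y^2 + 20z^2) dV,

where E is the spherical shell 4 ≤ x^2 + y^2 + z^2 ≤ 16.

In spherical coordinates, x = ρ sin(φ) cos(θ), y = ρ sin(φ) sin(θ), z = ρ cos(φ), and dV = ρ^2 sin(φ) dρ dφ dθ.

The integrand becomes 20ρ^2, so

    ∭_E (20x^2 + 20y^2 + 20z^2) dV = ∫_{0}^{2π} ∫_{0}^{π} ∫_{2}^{4} (20ρ^2) · ρ^2 sin(φ) dρ dφ dθ.

Inner (ρ): 3968sin(φ).
Middle (φ): 7936.
Outer (θ): 15872π.

Therefore the triple integral equals 15872π.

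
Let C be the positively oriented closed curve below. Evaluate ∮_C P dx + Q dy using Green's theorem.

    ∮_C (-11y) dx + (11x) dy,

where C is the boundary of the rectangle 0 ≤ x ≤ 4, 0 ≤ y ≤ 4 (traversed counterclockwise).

Green's theorem converts the closed line integral into a double integral over the enclosed region D:

    ∮_C P dx + Q dy = ∬_D (∂Q/∂x - ∂P/∂y) dA.

Here P = -11y, Q = 11x, so

    ∂Q/∂x = 11,    ∂P/∂y = -11,
    ∂Q/∂x - ∂P/∂y = 22.

D is the region 0 ≤ x ≤ 4, 0 ≤ y ≤ 4. Evaluating the double integral:

    ∬_D (22) dA = ∫_0^{4} ∫_0^{4} (22) dy dx.

Inner (y from 0 to 4): 88.
Outer (x from 0 to 4): 352.

Therefore ∮_C P dx + Q dy = 352.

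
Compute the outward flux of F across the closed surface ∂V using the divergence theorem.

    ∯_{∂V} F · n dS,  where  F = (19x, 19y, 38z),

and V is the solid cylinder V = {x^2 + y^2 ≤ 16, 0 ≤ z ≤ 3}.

By the divergence theorem,

    ∯_{∂V} F · n dS = ∭_V (∇ · F) dV.

Compute the divergence:
    ∇ · F = ∂F_x/∂x + ∂F_y/∂y + ∂F_z/∂z = 19 + 19 + 38 = 76.

In cylindrical coordinates, x = r cos(θ), y = r sin(θ), z = z, dV = r dr dθ dz, with 0 ≤ r ≤ 4, 0 ≤ θ ≤ 2π, 0 ≤ z ≤ 3.

The integrand, after substitution and multiplying by the volume element, becomes (76) · r, so

    ∭_V (∇·F) dV = ∫_0^{2π} ∫_0^{4} ∫_0^{3} (76) · r dz dr dθ.

Inner (z from 0 to 3): 228r.
Middle (r from 0 to 4): 1824.
Outer (θ from 0 to 2π): 3648π.

Therefore ∯_{∂V} F · n dS = 3648π.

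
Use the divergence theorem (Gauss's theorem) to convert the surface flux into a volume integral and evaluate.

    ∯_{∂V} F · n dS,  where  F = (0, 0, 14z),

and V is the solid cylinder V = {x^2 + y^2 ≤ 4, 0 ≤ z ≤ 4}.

By the divergence theorem,

    ∯_{∂V} F · n dS = ∭_V (∇ · F) dV.

Compute the divergence:
    ∇ · F = ∂F_x/∂x + ∂F_y/∂y + ∂F_z/∂z = 0 + 0 + 14 = 14.

In cylindrical coordinates, x = r cos(θ), y = r sin(θ), z = z, dV = r dr dθ dz, with 0 ≤ r ≤ 2, 0 ≤ θ ≤ 2π, 0 ≤ z ≤ 4.

The integrand, after substitution and multiplying by the volume element, becomes (14) · r, so

    ∭_V (∇·F) dV = ∫_0^{2π} ∫_0^{2} ∫_0^{4} (14) · r dz dr dθ.

Inner (z from 0 to 4): 56r.
Middle (r from 0 to 2): 112.
Outer (θ from 0 to 2π): 224π.

Therefore ∯_{∂V} F · n dS = 224π.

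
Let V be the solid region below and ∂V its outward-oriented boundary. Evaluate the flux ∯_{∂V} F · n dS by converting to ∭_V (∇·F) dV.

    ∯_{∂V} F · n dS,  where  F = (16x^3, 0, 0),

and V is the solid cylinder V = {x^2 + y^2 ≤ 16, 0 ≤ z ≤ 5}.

By the divergence theorem,

    ∯_{∂V} F · n dS = ∭_V (∇ · F) dV.

Compute the divergence:
    ∇ · F = ∂F_x/∂x + ∂F_y/∂y + ∂F_z/∂z = 48x^2 + 0 + 0 = 48x^2.

In cylindrical coordinates, x = r cos(θ), y = r sin(θ), z = z, dV = r dr dθ dz, with 0 ≤ r ≤ 4, 0 ≤ θ ≤ 2π, 0 ≤ z ≤ 5.

The integrand, after substitution and multiplying by the volume element, becomes (48r^2cos(θ)^2) · r, so

    ∭_V (∇·F) dV = ∫_0^{2π} ∫_0^{4} ∫_0^{5} (48r^2cos(θ)^2) · r dz dr dθ.

Inner (z from 0 to 5): 240r^3cos(θ)^2.
Middle (r from 0 to 4): 15360cos(θ)^2.
Outer (θ from 0 to 2π): 15360π.

Therefore ∯_{∂V} F · n dS = 15360π.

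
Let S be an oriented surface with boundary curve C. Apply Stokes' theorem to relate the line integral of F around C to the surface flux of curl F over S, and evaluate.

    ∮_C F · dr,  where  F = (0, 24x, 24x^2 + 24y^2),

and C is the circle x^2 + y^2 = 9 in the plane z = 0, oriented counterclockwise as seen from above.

Let S be the flat disk x^2 + y^2 ≤ 9 in the plane z = 0, with upward unit normal n̂ = ẑ. By Stokes' theorem,

    ∮_C F · dr = ∬_S (∇ × F) · n̂ dS = ∬_D (curl F)_z dA,

where D is the disk x^2 + y^2 ≤ 9.

Compute the curl of F = (0, 24x, 24x^2 + 24y^2):
    (∇ × F)_x = ∂F_z/∂y - ∂F_y/∂z = 48y,
    (∇ × F)_y = ∂F_x/∂z - ∂F_z/∂x = -48x,
    (∇ × F)_z = ∂F_y/∂x - ∂F_x/∂y = 24.

On z = 0, (curl F)_z = 24.

Convert to polar (x = r cos θ, y = r sin θ, dA = r dr dθ); the integrand becomes 24, so

    ∬_D (curl F)_z dA = ∫_0^{2π} ∫_0^{3} (24) · r dr dθ.

Inner (r from 0 to 3): 108.
Outer (θ from 0 to 2π): 216π.

Therefore ∮_C F · dr = 216π.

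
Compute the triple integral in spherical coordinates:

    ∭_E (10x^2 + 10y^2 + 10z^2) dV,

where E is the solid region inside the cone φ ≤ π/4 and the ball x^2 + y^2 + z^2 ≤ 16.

In spherical coordinates, x = ρ sin(φ) cos(θ), y = ρ sin(φ) sin(θ), z = ρ cos(φ), and dV = ρ^2 sin(φ) dρ dφ dθ.

The integrand becomes 10ρ^2, so

    ∭_E (10x^2 + 10y^2 + 10z^2) dV = ∫_{0}^{2π} ∫_{0}^{π/4} ∫_{0}^{4} (10ρ^2) · ρ^2 sin(φ) dρ dφ dθ.

Inner (ρ): 2048sin(φ).
Middle (φ): 2048 - 1024sqrt(2).
Outer (θ): 2048π (2 - sqrt(2)).

Therefore the triple integral equals 2048π (2 - sqrt(2)).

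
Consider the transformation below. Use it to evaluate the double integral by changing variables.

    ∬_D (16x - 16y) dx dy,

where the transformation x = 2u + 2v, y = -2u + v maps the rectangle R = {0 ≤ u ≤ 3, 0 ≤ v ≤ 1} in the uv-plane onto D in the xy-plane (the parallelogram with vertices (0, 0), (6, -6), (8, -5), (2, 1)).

Compute the Jacobian determinant of (x, y) with respect to (u, v):

    ∂(x,y)/∂(u,v) = | 2  2 | = (2)(1) - (2)(-2) = 6.
                   | -2  1 |

Its absolute value is |J| = 6 (the area scaling factor).

Substituting x = 2u + 2v, y = -2u + v into the integrand,

    16x - 16y → 64u + 16v,

so the integral becomes

    ∬_R (64u + 16v) · |J| du dv = ∫_0^3 ∫_0^1 (384u + 96v) dv du.

Inner (v): 384u + 48.
Outer (u): 1872.

Therefore ∬_D (16x - 16y) dx dy = 1872.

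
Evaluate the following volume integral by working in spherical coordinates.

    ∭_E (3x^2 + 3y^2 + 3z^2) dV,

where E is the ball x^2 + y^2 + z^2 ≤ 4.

In spherical coordinates, x = ρ sin(φ) cos(θ), y = ρ sin(φ) sin(θ), z = ρ cos(φ), and dV = ρ^2 sin(φ) dρ dφ dθ.

The integrand becomes 3ρ^2, so

    ∭_E (3x^2 + 3y^2 + 3z^2) dV = ∫_{0}^{2π} ∫_{0}^{π} ∫_{0}^{2} (3ρ^2) · ρ^2 sin(φ) dρ dφ dθ.

Inner (ρ): 96sin(φ)/5.
Middle (φ): 192/5.
Outer (θ): 384π/5.

Therefore the triple integral equals 384π/5.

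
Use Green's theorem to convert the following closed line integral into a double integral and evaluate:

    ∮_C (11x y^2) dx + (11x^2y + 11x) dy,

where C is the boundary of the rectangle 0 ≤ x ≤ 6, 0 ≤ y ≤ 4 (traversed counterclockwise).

Green's theorem converts the closed line integral into a double integral over the enclosed region D:

    ∮_C P dx + Q dy = ∬_D (∂Q/∂x - ∂P/∂y) dA.

Here P = 11x y^2, Q = 11x^2y + 11x, so

    ∂Q/∂x = 22x y + 11,    ∂P/∂y = 22x y,
    ∂Q/∂x - ∂P/∂y = 11.

D is the region 0 ≤ x ≤ 6, 0 ≤ y ≤ 4. Evaluating the double integral:

    ∬_D (11) dA = ∫_0^{6} ∫_0^{4} (11) dy dx.

Inner (y from 0 to 4): 44.
Outer (x from 0 to 6): 264.

Therefore ∮_C P dx + Q dy = 264.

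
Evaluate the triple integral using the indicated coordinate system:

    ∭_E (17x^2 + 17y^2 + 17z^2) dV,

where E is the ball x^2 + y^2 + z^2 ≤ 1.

In spherical coordinates, x = ρ sin(φ) cos(θ), y = ρ sin(φ) sin(θ), z = ρ cos(φ), and dV = ρ^2 sin(φ) dρ dφ dθ.

The integrand becomes 17ρ^2, so

    ∭_E (17x^2 + 17y^2 + 17z^2) dV = ∫_{0}^{2π} ∫_{0}^{π} ∫_{0}^{1} (17ρ^2) · ρ^2 sin(φ) dρ dφ dθ.

Inner (ρ): 17sin(φ)/5.
Middle (φ): 34/5.
Outer (θ): 68π/5.

Therefore the triple integral equals 68π/5.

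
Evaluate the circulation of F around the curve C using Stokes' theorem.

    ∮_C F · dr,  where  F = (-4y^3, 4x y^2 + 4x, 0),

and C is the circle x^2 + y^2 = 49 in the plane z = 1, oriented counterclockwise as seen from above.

Let S be the flat disk x^2 + y^2 ≤ 49 in the plane z = 1, with upward unit normal n̂ = ẑ. By Stokes' theorem,

    ∮_C F · dr = ∬_S (∇ × F) · n̂ dS = ∬_D (curl F)_z dA,

where D is the disk x^2 + y^2 ≤ 49.

Compute the curl of F = (-4y^3, 4x y^2 + 4x, 0):
    (∇ × F)_x = ∂F_z/∂y - ∂F_y/∂z = 0,
    (∇ × F)_y = ∂F_x/∂z - ∂F_z/∂x = 0,
    (∇ × F)_z = ∂F_y/∂x - ∂F_x/∂y = 16y^2 + 4.

On z = 1, (curl F)_z = 16y^2 + 4.

Convert to polar (x = r cos θ, y = r sin θ, dA = r dr dθ); the integrand becomes 16r^2sin(θ)^2 + 4, so

    ∬_D (curl F)_z dA = ∫_0^{2π} ∫_0^{7} (16r^2sin(θ)^2 + 4) · r dr dθ.

Inner (r from 0 to 7): 9604sin(θ)^2 + 98.
Outer (θ from 0 to 2π): 9800π.

Therefore ∮_C F · dr = 9800π.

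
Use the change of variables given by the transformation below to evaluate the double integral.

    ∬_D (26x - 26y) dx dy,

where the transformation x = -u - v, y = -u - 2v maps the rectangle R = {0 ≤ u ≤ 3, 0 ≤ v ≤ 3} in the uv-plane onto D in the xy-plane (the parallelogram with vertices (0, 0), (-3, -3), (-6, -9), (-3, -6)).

Compute the Jacobian determinant of (x, y) with respect to (u, v):

    ∂(x,y)/∂(u,v) = | -1  -1 | = (-1)(-2) - (-1)(-1) = 1.
                   | -1  -2 |

Its absolute value is |J| = 1 (the area scaling factor).

Substituting x = -u - v, y = -u - 2v into the integrand,

    26x - 26y → 26v,

so the integral becomes

    ∬_R (26v) · |J| du dv = ∫_0^3 ∫_0^3 (26v) dv du.

Inner (v): 117.
Outer (u): 351.

Therefore ∬_D (26x - 26y) dx dy = 351.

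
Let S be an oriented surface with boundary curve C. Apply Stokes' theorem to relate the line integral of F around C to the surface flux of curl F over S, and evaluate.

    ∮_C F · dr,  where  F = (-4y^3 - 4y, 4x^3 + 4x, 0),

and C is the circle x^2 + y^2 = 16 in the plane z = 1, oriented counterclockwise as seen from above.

Let S be the flat disk x^2 + y^2 ≤ 16 in the plane z = 1, with upward unit normal n̂ = ẑ. By Stokes' theorem,

    ∮_C F · dr = ∬_S (∇ × F) · n̂ dS = ∬_D (curl F)_z dA,

where D is the disk x^2 + y^2 ≤ 16.

Compute the curl of F = (-4y^3 - 4y, 4x^3 + 4x, 0):
    (∇ × F)_x = ∂F_z/∂y - ∂F_y/∂z = 0,
    (∇ × F)_y = ∂F_x/∂z - ∂F_z/∂x = 0,
    (∇ × F)_z = ∂F_y/∂x - ∂F_x/∂y = 12x^2 + 12y^2 + 8.

On z = 1, (curl F)_z = 12x^2 + 12y^2 + 8.

Convert to polar (x = r cos θ, y = r sin θ, dA = r dr dθ); the integrand becomes 12r^2 + 8, so

    ∬_D (curl F)_z dA = ∫_0^{2π} ∫_0^{4} (12r^2 + 8) · r dr dθ.

Inner (r from 0 to 4): 832.
Outer (θ from 0 to 2π): 1664π.

Therefore ∮_C F · dr = 1664π.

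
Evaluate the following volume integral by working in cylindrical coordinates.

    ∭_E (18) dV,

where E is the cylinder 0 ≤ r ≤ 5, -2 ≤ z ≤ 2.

In cylindrical coordinates, x = r cos(θ), y = r sin(θ), z = z, and dV = r dr dθ dz.

The integrand becomes 18, so

    ∭_E (18) dV = ∫_{0}^{2π} ∫_{0}^{5} ∫_{-2}^{2} (18) · r dz dr dθ.

Inner (z): 72r.
Middle (r from 0 to 5): 900.
Outer (θ): 1800π.

Therefore the triple integral equals 1800π.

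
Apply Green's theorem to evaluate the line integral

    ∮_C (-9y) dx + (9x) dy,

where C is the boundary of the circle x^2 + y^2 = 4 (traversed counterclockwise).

Green's theorem converts the closed line integral into a double integral over the enclosed region D:

    ∮_C P dx + Q dy = ∬_D (∂Q/∂x - ∂P/∂y) dA.

Here P = -9y, Q = 9x, so

    ∂Q/∂x = 9,    ∂P/∂y = -9,
    ∂Q/∂x - ∂P/∂y = 18.

D is the region x^2 + y^2 ≤ 4. Evaluating the double integral:

In polar coordinates (x = r cos θ, y = r sin θ, dA = r dr dθ) the integrand becomes 18, so

    ∬_D (18) dA = ∫_0^{2π} ∫_0^{2} (18) · r dr dθ.

Inner (r from 0 to 2): 36.
Outer (θ from 0 to 2π): 72π.

Therefore ∮_C P dx + Q dy = 72π.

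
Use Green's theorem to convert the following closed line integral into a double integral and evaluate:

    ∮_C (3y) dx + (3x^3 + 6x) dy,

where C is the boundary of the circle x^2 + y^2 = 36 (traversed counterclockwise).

Green's theorem converts the closed line integral into a double integral over the enclosed region D:

    ∮_C P dx + Q dy = ∬_D (∂Q/∂x - ∂P/∂y) dA.

Here P = 3y, Q = 3x^3 + 6x, so

    ∂Q/∂x = 9x^2 + 6,    ∂P/∂y = 3,
    ∂Q/∂x - ∂P/∂y = 9x^2 + 3.

D is the region x^2 + y^2 ≤ 36. Evaluating the double integral:

In polar coordinates (x = r cos θ, y = r sin θ, dA = r dr dθ) the integrand becomes 9r^2cos(θ)^2 + 3, so

    ∬_D (9x^2 + 3) dA = ∫_0^{2π} ∫_0^{6} (9r^2cos(θ)^2 + 3) · r dr dθ.

Inner (r from 0 to 6): 2916cos(θ)^2 + 54.
Outer (θ from 0 to 2π): 3024π.

Therefore ∮_C P dx + Q dy = 3024π.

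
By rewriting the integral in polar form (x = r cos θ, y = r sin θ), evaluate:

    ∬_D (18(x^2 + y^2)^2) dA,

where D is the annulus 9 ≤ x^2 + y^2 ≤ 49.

The region D is 3 ≤ r ≤ 7, 0 ≤ θ ≤ 2π in polar coordinates, where x = r cos(θ), y = r sin(θ), and dA = r dr dθ.

Under the substitution, the integrand becomes 18r^4, so

    ∬_D (18(x^2 + y^2)^2) dA = ∫_{0}^{2π} ∫_{3}^{7} (18r^4) · r dr dθ.

Inner integral (in r): ∫_{3}^{7} (18r^4) · r dr = 350760.

Outer integral (in θ): ∫_{0}^{2π} (350760) dθ = 701520π.

Therefore ∬_D (18(x^2 + y^2)^2) dA = 701520π.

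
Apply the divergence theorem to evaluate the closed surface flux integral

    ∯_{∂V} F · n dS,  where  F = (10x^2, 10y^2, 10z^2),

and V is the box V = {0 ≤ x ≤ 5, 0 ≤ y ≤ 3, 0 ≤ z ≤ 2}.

By the divergence theorem,

    ∯_{∂V} F · n dS = ∭_V (∇ · F) dV.

Compute the divergence:
    ∇ · F = ∂F_x/∂x + ∂F_y/∂y + ∂F_z/∂z = 20x + 20y + 20z.

V is a rectangular box, so dV = dx dy dz with 0 ≤ x ≤ 5, 0 ≤ y ≤ 3, 0 ≤ z ≤ 2.

Integrate (20x + 20y + 20z) over V as an iterated integral:

    ∭_V (∇·F) dV = ∫_0^{5} ∫_0^{3} ∫_0^{2} (20x + 20y + 20z) dz dy dx.

Inner (z from 0 to 2): 40x + 40y + 40.
Middle (y from 0 to 3): 120x + 300.
Outer (x from 0 to 5): 3000.

Therefore ∯_{∂V} F · n dS = 3000.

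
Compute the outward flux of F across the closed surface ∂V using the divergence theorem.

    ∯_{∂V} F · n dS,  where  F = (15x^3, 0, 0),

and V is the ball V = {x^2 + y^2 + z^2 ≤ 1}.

By the divergence theorem,

    ∯_{∂V} F · n dS = ∭_V (∇ · F) dV.

Compute the divergence:
    ∇ · F = ∂F_x/∂x + ∂F_y/∂y + ∂F_z/∂z = 45x^2 + 0 + 0 = 45x^2.

In spherical coordinates, x = ρ sin(φ) cos(θ), y = ρ sin(φ) sin(θ), z = ρ cos(φ), dV = ρ^2 sin(φ) dρ dφ dθ, with 0 ≤ ρ ≤ 1, 0 ≤ φ ≤ π, 0 ≤ θ ≤ 2π.

The integrand, after substitution and multiplying by the volume element, becomes (45ρ^2sin(φ)^2cos(θ)^2) · ρ^2 sin(φ), so

    ∭_V (∇·F) dV = ∫_0^{2π} ∫_0^{π} ∫_0^{1} (45ρ^2sin(φ)^2cos(θ)^2) · ρ^2 sin(φ) dρ dφ dθ.

Inner (ρ from 0 to 1): 9sin(φ)^3cos(θ)^2.
Middle (φ from 0 to π): 12cos(θ)^2.
Outer (θ from 0 to 2π): 12π.

Therefore ∯_{∂V} F · n dS = 12π.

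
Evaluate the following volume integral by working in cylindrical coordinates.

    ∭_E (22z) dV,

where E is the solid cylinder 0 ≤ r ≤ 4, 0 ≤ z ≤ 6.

In cylindrical coordinates, x = r cos(θ), y = r sin(θ), z = z, and dV = r dr dθ dz.

The integrand becomes 22z, so

    ∭_E (22z) dV = ∫_{0}^{2π} ∫_{0}^{4} ∫_{0}^{6} (22z) · r dz dr dθ.

Inner (z): 396r.
Middle (r from 0 to 4): 3168.
Outer (θ): 6336π.

Therefore the triple integral equals 6336π.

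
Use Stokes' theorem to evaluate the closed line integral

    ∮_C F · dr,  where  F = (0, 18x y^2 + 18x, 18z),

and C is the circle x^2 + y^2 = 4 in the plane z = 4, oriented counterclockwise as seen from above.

Let S be the flat disk x^2 + y^2 ≤ 4 in the plane z = 4, with upward unit normal n̂ = ẑ. By Stokes' theorem,

    ∮_C F · dr = ∬_S (∇ × F) · n̂ dS = ∬_D (curl F)_z dA,

where D is the disk x^2 + y^2 ≤ 4.

Compute the curl of F = (0, 18x y^2 + 18x, 18z):
    (∇ × F)_x = ∂F_z/∂y - ∂F_y/∂z = 0,
    (∇ × F)_y = ∂F_x/∂z - ∂F_z/∂x = 0,
    (∇ × F)_z = ∂F_y/∂x - ∂F_x/∂y = 18y^2 + 18.

On z = 4, (curl F)_z = 18y^2 + 18.

Convert to polar (x = r cos θ, y = r sin θ, dA = r dr dθ); the integrand becomes 18r^2sin(θ)^2 + 18, so

    ∬_D (curl F)_z dA = ∫_0^{2π} ∫_0^{2} (18r^2sin(θ)^2 + 18) · r dr dθ.

Inner (r from 0 to 2): 72 - 36cos(2θ).
Outer (θ from 0 to 2π): 144π.

Therefore ∮_C F · dr = 144π.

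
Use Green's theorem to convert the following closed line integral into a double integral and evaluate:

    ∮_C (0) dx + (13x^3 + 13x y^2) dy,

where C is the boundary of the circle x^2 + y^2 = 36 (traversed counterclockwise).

Green's theorem converts the closed line integral into a double integral over the enclosed region D:

    ∮_C P dx + Q dy = ∬_D (∂Q/∂x - ∂P/∂y) dA.

Here P = 0, Q = 13x^3 + 13x y^2, so

    ∂Q/∂x = 39x^2 + 13y^2,    ∂P/∂y = 0,
    ∂Q/∂x - ∂P/∂y = 39x^2 + 13y^2.

D is the region x^2 + y^2 ≤ 36. Evaluating the double integral:

In polar coordinates (x = r cos θ, y = r sin θ, dA = r dr dθ) the integrand becomes 13r^2(cos(2θ) + 2), so

    ∬_D (39x^2 + 13y^2) dA = ∫_0^{2π} ∫_0^{6} (13r^2(cos(2θ) + 2)) · r dr dθ.

Inner (r from 0 to 6): 4212cos(2θ) + 8424.
Outer (θ from 0 to 2π): 16848π.

Therefore ∮_C P dx + Q dy = 16848π.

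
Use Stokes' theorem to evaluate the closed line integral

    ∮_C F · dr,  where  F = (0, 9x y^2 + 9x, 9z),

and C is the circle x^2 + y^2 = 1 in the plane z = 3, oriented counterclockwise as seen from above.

Let S be the flat disk x^2 + y^2 ≤ 1 in the plane z = 3, with upward unit normal n̂ = ẑ. By Stokes' theorem,

    ∮_C F · dr = ∬_S (∇ × F) · n̂ dS = ∬_D (curl F)_z dA,

where D is the disk x^2 + y^2 ≤ 1.

Compute the curl of F = (0, 9x y^2 + 9x, 9z):
    (∇ × F)_x = ∂F_z/∂y - ∂F_y/∂z = 0,
    (∇ × F)_y = ∂F_x/∂z - ∂F_z/∂x = 0,
    (∇ × F)_z = ∂F_y/∂x - ∂F_x/∂y = 9y^2 + 9.

On z = 3, (curl F)_z = 9y^2 + 9.

Convert to polar (x = r cos θ, y = r sin θ, dA = r dr dθ); the integrand becomes 9r^2sin(θ)^2 + 9, so

    ∬_D (curl F)_z dA = ∫_0^{2π} ∫_0^{1} (9r^2sin(θ)^2 + 9) · r dr dθ.

Inner (r from 0 to 1): 9sin(θ)^2/4 + 9/2.
Outer (θ from 0 to 2π): 45π/4.

Therefore ∮_C F · dr = 45π/4.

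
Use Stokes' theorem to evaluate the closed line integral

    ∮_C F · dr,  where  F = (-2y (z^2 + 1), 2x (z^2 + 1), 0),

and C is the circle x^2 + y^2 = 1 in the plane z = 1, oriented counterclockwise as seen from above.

Let S be the flat disk x^2 + y^2 ≤ 1 in the plane z = 1, with upward unit normal n̂ = ẑ. By Stokes' theorem,

    ∮_C F · dr = ∬_S (∇ × F) · n̂ dS = ∬_D (curl F)_z dA,

where D is the disk x^2 + y^2 ≤ 1.

Compute the curl of F = (-2y (z^2 + 1), 2x (z^2 + 1), 0):
    (∇ × F)_x = ∂F_z/∂y - ∂F_y/∂z = -4x z,
    (∇ × F)_y = ∂F_x/∂z - ∂F_z/∂x = -4y z,
    (∇ × F)_z = ∂F_y/∂x - ∂F_x/∂y = 4z^2 + 4.

On z = 1, (curl F)_z = 8.

Convert to polar (x = r cos θ, y = r sin θ, dA = r dr dθ); the integrand becomes 8, so

    ∬_D (curl F)_z dA = ∫_0^{2π} ∫_0^{1} (8) · r dr dθ.

Inner (r from 0 to 1): 4.
Outer (θ from 0 to 2π): 8π.

Therefore ∮_C F · dr = 8π.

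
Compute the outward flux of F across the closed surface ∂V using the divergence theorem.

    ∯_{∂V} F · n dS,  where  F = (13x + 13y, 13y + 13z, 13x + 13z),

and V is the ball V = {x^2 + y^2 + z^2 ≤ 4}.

By the divergence theorem,

    ∯_{∂V} F · n dS = ∭_V (∇ · F) dV.

Compute the divergence:
    ∇ · F = ∂F_x/∂x + ∂F_y/∂y + ∂F_z/∂z = 13 + 13 + 13 = 39.

In spherical coordinates, x = ρ sin(φ) cos(θ), y = ρ sin(φ) sin(θ), z = ρ cos(φ), dV = ρ^2 sin(φ) dρ dφ dθ, with 0 ≤ ρ ≤ 2, 0 ≤ φ ≤ π, 0 ≤ θ ≤ 2π.

The integrand, after substitution and multiplying by the volume element, becomes (39) · ρ^2 sin(φ), so

    ∭_V (∇·F) dV = ∫_0^{2π} ∫_0^{π} ∫_0^{2} (39) · ρ^2 sin(φ) dρ dφ dθ.

Inner (ρ from 0 to 2): 104sin(φ).
Middle (φ from 0 to π): 208.
Outer (θ from 0 to 2π): 416π.

Therefore ∯_{∂V} F · n dS = 416π.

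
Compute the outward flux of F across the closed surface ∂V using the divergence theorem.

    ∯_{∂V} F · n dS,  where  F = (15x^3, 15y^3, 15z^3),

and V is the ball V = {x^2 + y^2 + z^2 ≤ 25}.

By the divergence theorem,

    ∯_{∂V} F · n dS = ∭_V (∇ · F) dV.

Compute the divergence:
    ∇ · F = ∂F_x/∂x + ∂F_y/∂y + ∂F_z/∂z = 45x^2 + 45y^2 + 45z^2.

In spherical coordinates, x = ρ sin(φ) cos(θ), y = ρ sin(φ) sin(θ), z = ρ cos(φ), dV = ρ^2 sin(φ) dρ dφ dθ, with 0 ≤ ρ ≤ 5, 0 ≤ φ ≤ π, 0 ≤ θ ≤ 2π.

The integrand, after substitution and multiplying by the volume element, becomes (45ρ^2) · ρ^2 sin(φ), so

    ∭_V (∇·F) dV = ∫_0^{2π} ∫_0^{π} ∫_0^{5} (45ρ^2) · ρ^2 sin(φ) dρ dφ dθ.

Inner (ρ from 0 to 5): 28125sin(φ).
Middle (φ from 0 to π): 56250.
Outer (θ from 0 to 2π): 112500π.

Therefore ∯_{∂V} F · n dS = 112500π.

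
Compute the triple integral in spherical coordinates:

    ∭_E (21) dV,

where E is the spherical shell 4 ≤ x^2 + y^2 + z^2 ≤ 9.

In spherical coordinates, x = ρ sin(φ) cos(θ), y = ρ sin(φ) sin(θ), z = ρ cos(φ), and dV = ρ^2 sin(φ) dρ dφ dθ.

The integrand becomes 21, so

    ∭_E (21) dV = ∫_{0}^{2π} ∫_{0}^{π} ∫_{2}^{3} (21) · ρ^2 sin(φ) dρ dφ dθ.

Inner (ρ): 133sin(φ).
Middle (φ): 266.
Outer (θ): 532π.

Therefore the triple integral equals 532π.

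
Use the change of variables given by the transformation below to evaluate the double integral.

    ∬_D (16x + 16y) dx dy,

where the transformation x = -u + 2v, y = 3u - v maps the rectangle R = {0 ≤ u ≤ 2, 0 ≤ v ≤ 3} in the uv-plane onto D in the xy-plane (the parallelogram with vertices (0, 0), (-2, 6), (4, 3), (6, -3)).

Compute the Jacobian determinant of (x, y) with respect to (u, v):

    ∂(x,y)/∂(u,v) = | -1  2 | = (-1)(-1) - (2)(3) = -5.
                   | 3  -1 |

Its absolute value is |J| = 5 (the area scaling factor).

Substituting x = -u + 2v, y = 3u - v into the integrand,

    16x + 16y → 32u + 16v,

so the integral becomes

    ∬_R (32u + 16v) · |J| du dv = ∫_0^2 ∫_0^3 (160u + 80v) dv du.

Inner (v): 480u + 360.
Outer (u): 1680.

Therefore ∬_D (16x + 16y) dx dy = 1680.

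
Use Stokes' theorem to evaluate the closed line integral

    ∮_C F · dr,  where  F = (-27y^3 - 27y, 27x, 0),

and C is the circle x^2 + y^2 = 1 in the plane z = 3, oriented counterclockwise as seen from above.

Let S be the flat disk x^2 + y^2 ≤ 1 in the plane z = 3, with upward unit normal n̂ = ẑ. By Stokes' theorem,

    ∮_C F · dr = ∬_S (∇ × F) · n̂ dS = ∬_D (curl F)_z dA,

where D is the disk x^2 + y^2 ≤ 1.

Compute the curl of F = (-27y^3 - 27y, 27x, 0):
    (∇ × F)_x = ∂F_z/∂y - ∂F_y/∂z = 0,
    (∇ × F)_y = ∂F_x/∂z - ∂F_z/∂x = 0,
    (∇ × F)_z = ∂F_y/∂x - ∂F_x/∂y = 81y^2 + 54.

On z = 3, (curl F)_z = 81y^2 + 54.

Convert to polar (x = r cos θ, y = r sin θ, dA = r dr dθ); the integrand becomes 81r^2sin(θ)^2 + 54, so

    ∬_D (curl F)_z dA = ∫_0^{2π} ∫_0^{1} (81r^2sin(θ)^2 + 54) · r dr dθ.

Inner (r from 0 to 1): 81sin(θ)^2/4 + 27.
Outer (θ from 0 to 2π): 297π/4.

Therefore ∮_C F · dr = 297π/4.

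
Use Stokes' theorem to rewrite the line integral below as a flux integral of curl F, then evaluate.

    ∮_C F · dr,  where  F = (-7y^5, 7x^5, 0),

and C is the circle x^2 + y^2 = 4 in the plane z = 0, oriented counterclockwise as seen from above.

Let S be the flat disk x^2 + y^2 ≤ 4 in the plane z = 0, with upward unit normal n̂ = ẑ. By Stokes' theorem,

    ∮_C F · dr = ∬_S (∇ × F) · n̂ dS = ∬_D (curl F)_z dA,

where D is the disk x^2 + y^2 ≤ 4.

Compute the curl of F = (-7y^5, 7x^5, 0):
    (∇ × F)_x = ∂F_z/∂y - ∂F_y/∂z = 0,
    (∇ × F)_y = ∂F_x/∂z - ∂F_z/∂x = 0,
    (∇ × F)_z = ∂F_y/∂x - ∂F_x/∂y = 35x^4 + 35y^4.

On z = 0, (curl F)_z = 35x^4 + 35y^4.

Convert to polar (x = r cos θ, y = r sin θ, dA = r dr dθ); the integrand becomes 35r^4(sin(θ)^4 + cos(θ)^4), so

    ∬_D (curl F)_z dA = ∫_0^{2π} ∫_0^{2} (35r^4(sin(θ)^4 + cos(θ)^4)) · r dr dθ.

Inner (r from 0 to 2): 1120sin(θ)^4/3 + 1120cos(θ)^4/3.
Outer (θ from 0 to 2π): 560π.

Therefore ∮_C F · dr = 560π.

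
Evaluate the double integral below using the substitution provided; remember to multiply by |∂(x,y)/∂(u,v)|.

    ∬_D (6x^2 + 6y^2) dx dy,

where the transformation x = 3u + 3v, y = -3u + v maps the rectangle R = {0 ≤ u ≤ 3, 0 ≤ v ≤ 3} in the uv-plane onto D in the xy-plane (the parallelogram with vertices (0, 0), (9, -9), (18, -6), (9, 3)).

Compute the Jacobian determinant of (x, y) with respect to (u, v):

    ∂(x,y)/∂(u,v) = | 3  3 | = (3)(1) - (3)(-3) = 12.
                   | -3  1 |

Its absolute value is |J| = 12 (the area scaling factor).

Substituting x = 3u + 3v, y = -3u + v into the integrand,

    6x^2 + 6y^2 → 108u^2 + 72u v + 60v^2,

so the integral becomes

    ∬_R (108u^2 + 72u v + 60v^2) · |J| du dv = ∫_0^3 ∫_0^3 (1296u^2 + 864u v + 720v^2) dv du.

Inner (v): 3888u^2 + 3888u + 6480.
Outer (u): 71928.

Therefore ∬_D (6x^2 + 6y^2) dx dy = 71928.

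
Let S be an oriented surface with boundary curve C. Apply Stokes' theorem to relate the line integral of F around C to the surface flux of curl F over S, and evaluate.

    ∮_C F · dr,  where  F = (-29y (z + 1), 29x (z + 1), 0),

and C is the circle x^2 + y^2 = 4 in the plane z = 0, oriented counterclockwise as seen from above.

Let S be the flat disk x^2 + y^2 ≤ 4 in the plane z = 0, with upward unit normal n̂ = ẑ. By Stokes' theorem,

    ∮_C F · dr = ∬_S (∇ × F) · n̂ dS = ∬_D (curl F)_z dA,

where D is the disk x^2 + y^2 ≤ 4.

Compute the curl of F = (-29y (z + 1), 29x (z + 1), 0):
    (∇ × F)_x = ∂F_z/∂y - ∂F_y/∂z = -29x,
    (∇ × F)_y = ∂F_x/∂z - ∂F_z/∂x = -29y,
    (∇ × F)_z = ∂F_y/∂x - ∂F_x/∂y = 58z + 58.

On z = 0, (curl F)_z = 58.

Convert to polar (x = r cos θ, y = r sin θ, dA = r dr dθ); the integrand becomes 58, so

    ∬_D (curl F)_z dA = ∫_0^{2π} ∫_0^{2} (58) · r dr dθ.

Inner (r from 0 to 2): 116.
Outer (θ from 0 to 2π): 232π.

Therefore ∮_C F · dr = 232π.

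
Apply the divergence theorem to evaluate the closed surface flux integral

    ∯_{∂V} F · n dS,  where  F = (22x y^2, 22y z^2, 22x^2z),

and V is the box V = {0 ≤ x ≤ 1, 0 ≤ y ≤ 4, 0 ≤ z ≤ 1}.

By the divergence theorem,

    ∯_{∂V} F · n dS = ∭_V (∇ · F) dV.

Compute the divergence:
    ∇ · F = ∂F_x/∂x + ∂F_y/∂y + ∂F_z/∂z = 22y^2 + 22z^2 + 22x^2 = 22x^2 + 22y^2 + 22z^2.

V is a rectangular box, so dV = dx dy dz with 0 ≤ x ≤ 1, 0 ≤ y ≤ 4, 0 ≤ z ≤ 1.

Integrate (22x^2 + 22y^2 + 22z^2) over V as an iterated integral:

    ∭_V (∇·F) dV = ∫_0^{1} ∫_0^{4} ∫_0^{1} (22x^2 + 22y^2 + 22z^2) dz dy dx.

Inner (z from 0 to 1): 22x^2 + 22y^2 + 22/3.
Middle (y from 0 to 4): 88x^2 + 1496/3.
Outer (x from 0 to 1): 528.

Therefore ∯_{∂V} F · n dS = 528.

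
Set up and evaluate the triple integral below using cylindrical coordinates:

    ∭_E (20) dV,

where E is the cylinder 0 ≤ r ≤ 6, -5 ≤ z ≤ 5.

In cylindrical coordinates, x = r cos(θ), y = r sin(θ), z = z, and dV = r dr dθ dz.

The integrand becomes 20, so

    ∭_E (20) dV = ∫_{0}^{2π} ∫_{0}^{6} ∫_{-5}^{5} (20) · r dz dr dθ.

Inner (z): 200r.
Middle (r from 0 to 6): 3600.
Outer (θ): 7200π.

Therefore the triple integral equals 7200π.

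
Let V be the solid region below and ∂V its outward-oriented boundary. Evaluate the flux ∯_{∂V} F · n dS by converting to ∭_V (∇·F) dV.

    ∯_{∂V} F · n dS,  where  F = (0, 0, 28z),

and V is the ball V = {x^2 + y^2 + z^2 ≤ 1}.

By the divergence theorem,

    ∯_{∂V} F · n dS = ∭_V (∇ · F) dV.

Compute the divergence:
    ∇ · F = ∂F_x/∂x + ∂F_y/∂y + ∂F_z/∂z = 0 + 0 + 28 = 28.

In spherical coordinates, x = ρ sin(φ) cos(θ), y = ρ sin(φ) sin(θ), z = ρ cos(φ), dV = ρ^2 sin(φ) dρ dφ dθ, with 0 ≤ ρ ≤ 1, 0 ≤ φ ≤ π, 0 ≤ θ ≤ 2π.

The integrand, after substitution and multiplying by the volume element, becomes (28) · ρ^2 sin(φ), so

    ∭_V (∇·F) dV = ∫_0^{2π} ∫_0^{π} ∫_0^{1} (28) · ρ^2 sin(φ) dρ dφ dθ.

Inner (ρ from 0 to 1): 28sin(φ)/3.
Middle (φ from 0 to π): 56/3.
Outer (θ from 0 to 2π): 112π/3.

Therefore ∯_{∂V} F · n dS = 112π/3.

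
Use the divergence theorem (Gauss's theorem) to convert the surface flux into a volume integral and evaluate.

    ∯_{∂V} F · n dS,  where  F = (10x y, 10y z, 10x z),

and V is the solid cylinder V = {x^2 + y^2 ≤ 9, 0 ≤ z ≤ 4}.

By the divergence theorem,

    ∯_{∂V} F · n dS = ∭_V (∇ · F) dV.

Compute the divergence:
    ∇ · F = ∂F_x/∂x + ∂F_y/∂y + ∂F_z/∂z = 10y + 10z + 10x = 10x + 10y + 10z.

In cylindrical coordinates, x = r cos(θ), y = r sin(θ), z = z, dV = r dr dθ dz, with 0 ≤ r ≤ 3, 0 ≤ θ ≤ 2π, 0 ≤ z ≤ 4.

The integrand, after substitution and multiplying by the volume element, becomes (10sqrt(2)r sin(θ + π/4) + 10z) · r, so

    ∭_V (∇·F) dV = ∫_0^{2π} ∫_0^{3} ∫_0^{4} (10sqrt(2)r sin(θ + π/4) + 10z) · r dz dr dθ.

Inner (z from 0 to 4): 40r (sqrt(2)r sin(θ + π/4) + 2).
Middle (r from 0 to 3): 360sqrt(2)sin(θ + π/4) + 360.
Outer (θ from 0 to 2π): 720π.

Therefore ∯_{∂V} F · n dS = 720π.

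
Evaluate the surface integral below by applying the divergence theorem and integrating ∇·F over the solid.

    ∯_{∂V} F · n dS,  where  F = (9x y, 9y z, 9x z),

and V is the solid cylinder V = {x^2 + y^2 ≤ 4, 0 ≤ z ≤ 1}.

By the divergence theorem,

    ∯_{∂V} F · n dS = ∭_V (∇ · F) dV.

Compute the divergence:
    ∇ · F = ∂F_x/∂x + ∂F_y/∂y + ∂F_z/∂z = 9y + 9z + 9x = 9x + 9y + 9z.

In cylindrical coordinates, x = r cos(θ), y = r sin(θ), z = z, dV = r dr dθ dz, with 0 ≤ r ≤ 2, 0 ≤ θ ≤ 2π, 0 ≤ z ≤ 1.

The integrand, after substitution and multiplying by the volume element, becomes (9sqrt(2)r sin(θ + π/4) + 9z) · r, so

    ∭_V (∇·F) dV = ∫_0^{2π} ∫_0^{2} ∫_0^{1} (9sqrt(2)r sin(θ + π/4) + 9z) · r dz dr dθ.

Inner (z from 0 to 1): 9r (2sqrt(2)r sin(θ + π/4) + 1)/2.
Middle (r from 0 to 2): 24sqrt(2)sin(θ + π/4) + 9.
Outer (θ from 0 to 2π): 18π.

Therefore ∯_{∂V} F · n dS = 18π.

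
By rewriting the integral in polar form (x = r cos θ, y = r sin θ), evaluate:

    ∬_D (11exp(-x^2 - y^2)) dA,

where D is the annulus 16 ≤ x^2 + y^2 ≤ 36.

The region D is 4 ≤ r ≤ 6, 0 ≤ θ ≤ 2π in polar coordinates, where x = r cos(θ), y = r sin(θ), and dA = r dr dθ.

Under the substitution, the integrand becomes 11exp(-r^2), so

    ∬_D (11exp(-x^2 - y^2)) dA = ∫_{0}^{2π} ∫_{4}^{6} (11exp(-r^2)) · r dr dθ.

Inner integral (in r): ∫_{4}^{6} (11exp(-r^2)) · r dr = -(11 - 11exp(20))exp(-36)/2.

Outer integral (in θ): ∫_{0}^{2π} (-(11 - 11exp(20))exp(-36)/2) dθ = -11π (1 - exp(20))exp(-36).

Therefore ∬_D (11exp(-x^2 - y^2)) dA = -11π (1 - exp(20))exp(-36).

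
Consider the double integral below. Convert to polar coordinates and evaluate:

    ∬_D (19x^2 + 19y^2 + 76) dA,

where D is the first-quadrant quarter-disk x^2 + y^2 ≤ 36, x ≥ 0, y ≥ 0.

The region D is 0 ≤ r ≤ 6, 0 ≤ θ ≤ π/2 in polar coordinates, where x = r cos(θ), y = r sin(θ), and dA = r dr dθ.

Under the substitution, the integrand becomes 19r^2 + 76, so

    ∬_D (19x^2 + 19y^2 + 76) dA = ∫_{0}^{π/2} ∫_{0}^{6} (19r^2 + 76) · r dr dθ.

Inner integral (in r): ∫_{0}^{6} (19r^2 + 76) · r dr = 7524.

Outer integral (in θ): ∫_{0}^{π/2} (7524) dθ = 3762π.

Therefore ∬_D (19x^2 + 19y^2 + 76) dA = 3762π.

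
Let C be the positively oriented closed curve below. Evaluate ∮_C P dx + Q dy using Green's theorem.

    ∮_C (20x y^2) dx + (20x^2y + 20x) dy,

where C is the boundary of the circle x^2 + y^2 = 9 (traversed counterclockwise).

Green's theorem converts the closed line integral into a double integral over the enclosed region D:

    ∮_C P dx + Q dy = ∬_D (∂Q/∂x - ∂P/∂y) dA.

Here P = 20x y^2, Q = 20x^2y + 20x, so

    ∂Q/∂x = 40x y + 20,    ∂P/∂y = 40x y,
    ∂Q/∂x - ∂P/∂y = 20.

D is the region x^2 + y^2 ≤ 9. Evaluating the double integral:

In polar coordinates (x = r cos θ, y = r sin θ, dA = r dr dθ) the integrand becomes 20, so

    ∬_D (20) dA = ∫_0^{2π} ∫_0^{3} (20) · r dr dθ.

Inner (r from 0 to 3): 90.
Outer (θ from 0 to 2π): 180π.

Therefore ∮_C P dx + Q dy = 180π.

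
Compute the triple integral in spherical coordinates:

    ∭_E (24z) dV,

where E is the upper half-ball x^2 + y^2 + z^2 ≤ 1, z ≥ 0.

In spherical coordinates, x = ρ sin(φ) cos(θ), y = ρ sin(φ) sin(θ), z = ρ cos(φ), and dV = ρ^2 sin(φ) dρ dφ dθ.

The integrand becomes 24ρ cos(φ), so

    ∭_E (24z) dV = ∫_{0}^{2π} ∫_{0}^{π/2} ∫_{0}^{1} (24ρ cos(φ)) · ρ^2 sin(φ) dρ dφ dθ.

Inner (ρ): 3sin(2φ).
Middle (φ): 3.
Outer (θ): 6π.

Therefore the triple integral equals 6π.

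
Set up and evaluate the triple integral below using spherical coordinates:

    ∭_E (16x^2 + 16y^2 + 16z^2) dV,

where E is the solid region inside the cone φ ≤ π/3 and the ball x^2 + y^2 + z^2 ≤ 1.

In spherical coordinates, x = ρ sin(φ) cos(θ), y = ρ sin(φ) sin(θ), z = ρ cos(φ), and dV = ρ^2 sin(φ) dρ dφ dθ.

The integrand becomes 16ρ^2, so

    ∭_E (16x^2 + 16y^2 + 16z^2) dV = ∫_{0}^{2π} ∫_{0}^{π/3} ∫_{0}^{1} (16ρ^2) · ρ^2 sin(φ) dρ dφ dθ.

Inner (ρ): 16sin(φ)/5.
Middle (φ): 8/5.
Outer (θ): 16π/5.

Therefore the triple integral equals 16π/5.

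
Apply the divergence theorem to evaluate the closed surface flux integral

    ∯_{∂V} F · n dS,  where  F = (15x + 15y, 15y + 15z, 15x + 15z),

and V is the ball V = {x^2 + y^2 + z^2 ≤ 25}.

By the divergence theorem,

    ∯_{∂V} F · n dS = ∭_V (∇ · F) dV.

Compute the divergence:
    ∇ · F = ∂F_x/∂x + ∂F_y/∂y + ∂F_z/∂z = 15 + 15 + 15 = 45.

In spherical coordinates, x = ρ sin(φ) cos(θ), y = ρ sin(φ) sin(θ), z = ρ cos(φ), dV = ρ^2 sin(φ) dρ dφ dθ, with 0 ≤ ρ ≤ 5, 0 ≤ φ ≤ π, 0 ≤ θ ≤ 2π.

The integrand, after substitution and multiplying by the volume element, becomes (45) · ρ^2 sin(φ), so

    ∭_V (∇·F) dV = ∫_0^{2π} ∫_0^{π} ∫_0^{5} (45) · ρ^2 sin(φ) dρ dφ dθ.

Inner (ρ from 0 to 5): 1875sin(φ).
Middle (φ from 0 to π): 3750.
Outer (θ from 0 to 2π): 7500π.

Therefore ∯_{∂V} F · n dS = 7500π.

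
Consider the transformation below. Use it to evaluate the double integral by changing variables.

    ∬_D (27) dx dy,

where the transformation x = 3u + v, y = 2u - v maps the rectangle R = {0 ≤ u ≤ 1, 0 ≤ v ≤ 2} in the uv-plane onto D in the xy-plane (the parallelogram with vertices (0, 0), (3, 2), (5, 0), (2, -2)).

Compute the Jacobian determinant of (x, y) with respect to (u, v):

    ∂(x,y)/∂(u,v) = | 3  1 | = (3)(-1) - (1)(2) = -5.
                   | 2  -1 |

Its absolute value is |J| = 5 (the area scaling factor).

Substituting x = 3u + v, y = 2u - v into the integrand,

    27 → 27,

so the integral becomes

    ∬_R (27) · |J| du dv = ∫_0^1 ∫_0^2 (135) dv du.

Inner (v): 270.
Outer (u): 270.

Therefore ∬_D (27) dx dy = 270.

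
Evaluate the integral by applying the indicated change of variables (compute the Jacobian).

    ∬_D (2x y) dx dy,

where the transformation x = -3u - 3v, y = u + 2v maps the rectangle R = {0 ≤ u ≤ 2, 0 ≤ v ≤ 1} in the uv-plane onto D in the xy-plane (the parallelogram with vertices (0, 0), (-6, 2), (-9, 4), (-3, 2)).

Compute the Jacobian determinant of (x, y) with respect to (u, v):

    ∂(x,y)/∂(u,v) = | -3  -3 | = (-3)(2) - (-3)(1) = -3.
                   | 1  2 |

Its absolute value is |J| = 3 (the area scaling factor).

Substituting x = -3u - 3v, y = u + 2v into the integrand,

    2x y → -6u^2 - 18u v - 12v^2,

so the integral becomes

    ∬_R (-6u^2 - 18u v - 12v^2) · |J| du dv = ∫_0^2 ∫_0^1 (-18u^2 - 54u v - 36v^2) dv du.

Inner (v): -18u^2 - 27u - 12.
Outer (u): -126.

Therefore ∬_D (2x y) dx dy = -126.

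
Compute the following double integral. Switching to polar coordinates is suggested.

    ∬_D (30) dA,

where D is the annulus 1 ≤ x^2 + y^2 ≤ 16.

The region D is 1 ≤ r ≤ 4, 0 ≤ θ ≤ 2π in polar coordinates, where x = r cos(θ), y = r sin(θ), and dA = r dr dθ.

Under the substitution, the integrand becomes 30, so

    ∬_D (30) dA = ∫_{0}^{2π} ∫_{1}^{4} (30) · r dr dθ.

Inner integral (in r): ∫_{1}^{4} (30) · r dr = 225.

Outer integral (in θ): ∫_{0}^{2π} (225) dθ = 450π.

Therefore ∬_D (30) dA = 450π.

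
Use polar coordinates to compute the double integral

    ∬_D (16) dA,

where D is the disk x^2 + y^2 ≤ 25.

The region D is 0 ≤ r ≤ 5, 0 ≤ θ ≤ 2π in polar coordinates, where x = r cos(θ), y = r sin(θ), and dA = r dr dθ.

Under the substitution, the integrand becomes 16, so

    ∬_D (16) dA = ∫_{0}^{2π} ∫_{0}^{5} (16) · r dr dθ.

Inner integral (in r): ∫_{0}^{5} (16) · r dr = 200.

Outer integral (in θ): ∫_{0}^{2π} (200) dθ = 400π.

Therefore ∬_D (16) dA = 400π.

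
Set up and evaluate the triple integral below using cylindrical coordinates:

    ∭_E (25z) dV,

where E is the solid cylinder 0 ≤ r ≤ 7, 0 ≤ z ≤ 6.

In cylindrical coordinates, x = r cos(θ), y = r sin(θ), z = z, and dV = r dr dθ dz.

The integrand becomes 25z, so

    ∭_E (25z) dV = ∫_{0}^{2π} ∫_{0}^{7} ∫_{0}^{6} (25z) · r dz dr dθ.

Inner (z): 450r.
Middle (r from 0 to 7): 11025.
Outer (θ): 22050π.

Therefore the triple integral equals 22050π.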